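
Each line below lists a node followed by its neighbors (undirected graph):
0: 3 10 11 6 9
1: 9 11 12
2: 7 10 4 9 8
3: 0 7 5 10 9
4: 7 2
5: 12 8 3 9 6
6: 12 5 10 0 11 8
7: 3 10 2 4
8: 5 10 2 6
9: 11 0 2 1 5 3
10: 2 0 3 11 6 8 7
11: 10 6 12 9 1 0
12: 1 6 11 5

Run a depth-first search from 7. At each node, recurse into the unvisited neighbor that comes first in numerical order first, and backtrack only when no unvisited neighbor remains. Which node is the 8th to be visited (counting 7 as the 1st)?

Visit 7
7 → 2
2 → 4
2 → 8
8 → 5
5 → 3
3 → 0
0 → 6
6 → 10
10 → 11
11 → 1
1 → 9
1 → 12

Visit order: 7, 2, 4, 8, 5, 3, 0, 6, 10, 11, 1, 9, 12

6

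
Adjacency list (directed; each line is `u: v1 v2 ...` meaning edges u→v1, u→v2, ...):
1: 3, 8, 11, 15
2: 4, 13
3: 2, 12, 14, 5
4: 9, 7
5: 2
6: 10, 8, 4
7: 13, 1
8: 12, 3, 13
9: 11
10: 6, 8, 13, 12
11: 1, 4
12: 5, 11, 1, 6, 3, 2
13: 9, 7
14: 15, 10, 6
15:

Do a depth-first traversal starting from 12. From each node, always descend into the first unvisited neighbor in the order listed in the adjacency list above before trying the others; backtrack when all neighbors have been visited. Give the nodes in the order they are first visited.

12 → 5 → 2 → 4 → 9 → 11 → 1 → 3 → 14 → 15 → 10 → 6 → 8 → 13 → 7

Visit 12
12 → 5
5 → 2
2 → 4
4 → 9
9 → 11
11 → 1
1 → 3
3 → 14
14 → 15
14 → 10
10 → 6
6 → 8
8 → 13
13 → 7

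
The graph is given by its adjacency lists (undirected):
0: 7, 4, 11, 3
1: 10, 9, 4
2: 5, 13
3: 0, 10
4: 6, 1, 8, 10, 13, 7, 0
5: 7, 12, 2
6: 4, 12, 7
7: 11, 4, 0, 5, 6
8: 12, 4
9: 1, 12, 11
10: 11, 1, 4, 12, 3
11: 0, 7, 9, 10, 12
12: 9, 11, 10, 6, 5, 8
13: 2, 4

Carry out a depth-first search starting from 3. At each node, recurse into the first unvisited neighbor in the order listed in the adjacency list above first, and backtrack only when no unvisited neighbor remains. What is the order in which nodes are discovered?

3 → 0 → 7 → 11 → 9 → 1 → 10 → 4 → 6 → 12 → 5 → 2 → 13 → 8

Visit 3
3 → 0
0 → 7
7 → 11
11 → 9
9 → 1
1 → 10
10 → 4
4 → 6
6 → 12
12 → 5
5 → 2
2 → 13
12 → 8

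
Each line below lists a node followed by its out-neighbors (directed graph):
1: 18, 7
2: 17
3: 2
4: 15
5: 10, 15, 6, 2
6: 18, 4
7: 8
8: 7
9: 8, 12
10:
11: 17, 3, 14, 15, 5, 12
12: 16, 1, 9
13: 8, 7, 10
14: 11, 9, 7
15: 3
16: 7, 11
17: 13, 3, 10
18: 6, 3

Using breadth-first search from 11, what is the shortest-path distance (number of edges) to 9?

Level 0: 11
Level 1: 3, 5, 12, 14, 15, 17
Level 2: 1, 2, 6, 7, 9, 10, 13, 16
Level 3: 4, 8, 18
9 first appears at level 2.

2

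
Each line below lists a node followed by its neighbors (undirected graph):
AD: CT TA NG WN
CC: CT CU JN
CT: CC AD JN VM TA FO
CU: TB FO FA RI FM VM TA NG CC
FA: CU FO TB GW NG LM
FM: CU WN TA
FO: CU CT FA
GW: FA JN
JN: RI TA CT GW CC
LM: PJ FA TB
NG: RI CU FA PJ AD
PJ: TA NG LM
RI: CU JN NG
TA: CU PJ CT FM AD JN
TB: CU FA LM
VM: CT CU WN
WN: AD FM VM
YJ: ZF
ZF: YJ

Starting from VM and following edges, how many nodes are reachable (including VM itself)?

BFS from VM visits: VM, CT, CU, WN, CC, AD, JN, TA, FO, TB, FA, RI, FM, NG, GW, PJ, LM
Reachable nodes: 17 of 19 total.

17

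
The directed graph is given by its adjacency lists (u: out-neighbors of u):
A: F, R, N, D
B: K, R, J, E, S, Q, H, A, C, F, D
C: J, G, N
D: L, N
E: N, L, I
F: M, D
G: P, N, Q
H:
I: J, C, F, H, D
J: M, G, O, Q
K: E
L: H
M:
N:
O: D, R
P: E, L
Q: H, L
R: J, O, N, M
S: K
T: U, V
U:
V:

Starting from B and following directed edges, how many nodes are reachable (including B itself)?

BFS from B visits: B, K, R, J, E, S, Q, H, A, C, F, D, O, N, M, G, L, I, P
Reachable nodes: 19 of 22 total.

19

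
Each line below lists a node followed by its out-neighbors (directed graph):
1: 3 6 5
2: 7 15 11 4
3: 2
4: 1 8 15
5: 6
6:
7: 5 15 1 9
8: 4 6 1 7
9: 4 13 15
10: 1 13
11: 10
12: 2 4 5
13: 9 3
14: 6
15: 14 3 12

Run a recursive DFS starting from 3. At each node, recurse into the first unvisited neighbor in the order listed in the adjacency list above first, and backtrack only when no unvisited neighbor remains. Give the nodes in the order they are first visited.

Visit 3
3 → 2
2 → 7
7 → 5
5 → 6
7 → 15
15 → 14
15 → 12
12 → 4
4 → 1
4 → 8
7 → 9
9 → 13
2 → 11
11 → 10

3, 2, 7, 5, 6, 15, 14, 12, 4, 1, 8, 9, 13, 11, 10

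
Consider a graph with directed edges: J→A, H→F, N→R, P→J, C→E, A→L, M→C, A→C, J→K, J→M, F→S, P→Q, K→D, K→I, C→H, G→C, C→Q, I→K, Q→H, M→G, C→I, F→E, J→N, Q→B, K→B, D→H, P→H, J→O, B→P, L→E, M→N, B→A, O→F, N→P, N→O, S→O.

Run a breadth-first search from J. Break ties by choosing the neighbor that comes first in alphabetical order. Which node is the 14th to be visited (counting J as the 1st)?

R

Visit J; enqueue A, K, M, N, O → queue [A, K, M, N, O]
Visit A; enqueue C, L → queue [K, M, N, O, C, L]
Visit K; enqueue B, D, I → queue [M, N, O, C, L, B, D, I]
Visit M; enqueue G → queue [N, O, C, L, B, D, I, G]
Visit N; enqueue P, R → queue [O, C, L, B, D, I, G, P, R]
Visit O; enqueue F → queue [C, L, B, D, I, G, P, R, F]
Visit C; enqueue E, H, Q → queue [L, B, D, I, G, P, R, F, E, H, Q]
Visit L → queue [B, D, I, G, P, R, F, E, H, Q]
Visit B → queue [D, I, G, P, R, F, E, H, Q]
Visit D → queue [I, G, P, R, F, E, H, Q]
Visit I → queue [G, P, R, F, E, H, Q]
Visit G → queue [P, R, F, E, H, Q]
Visit P → queue [R, F, E, H, Q]
Visit R → queue [F, E, H, Q]
Visit F; enqueue S → queue [E, H, Q, S]
Visit E → queue [H, Q, S]
Visit H → queue [Q, S]
Visit Q → queue [S]
Visit S → queue []

Visit order: J, A, K, M, N, O, C, L, B, D, I, G, P, R, F, E, H, Q, S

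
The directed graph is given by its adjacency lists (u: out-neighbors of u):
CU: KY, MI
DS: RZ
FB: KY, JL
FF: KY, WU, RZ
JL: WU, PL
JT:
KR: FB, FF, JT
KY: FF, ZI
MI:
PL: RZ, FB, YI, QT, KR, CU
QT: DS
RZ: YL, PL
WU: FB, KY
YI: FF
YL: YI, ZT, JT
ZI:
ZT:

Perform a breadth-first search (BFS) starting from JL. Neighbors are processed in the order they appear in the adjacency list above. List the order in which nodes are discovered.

Visit JL; enqueue WU, PL → queue [WU, PL]
Visit WU; enqueue FB, KY → queue [PL, FB, KY]
Visit PL; enqueue RZ, YI, QT, KR, CU → queue [FB, KY, RZ, YI, QT, KR, CU]
Visit FB → queue [KY, RZ, YI, QT, KR, CU]
Visit KY; enqueue FF, ZI → queue [RZ, YI, QT, KR, CU, FF, ZI]
Visit RZ; enqueue YL → queue [YI, QT, KR, CU, FF, ZI, YL]
Visit YI → queue [QT, KR, CU, FF, ZI, YL]
Visit QT; enqueue DS → queue [KR, CU, FF, ZI, YL, DS]
Visit KR; enqueue JT → queue [CU, FF, ZI, YL, DS, JT]
Visit CU; enqueue MI → queue [FF, ZI, YL, DS, JT, MI]
Visit FF → queue [ZI, YL, DS, JT, MI]
Visit ZI → queue [YL, DS, JT, MI]
Visit YL; enqueue ZT → queue [DS, JT, MI, ZT]
Visit DS → queue [JT, MI, ZT]
Visit JT → queue [MI, ZT]
Visit MI → queue [ZT]
Visit ZT → queue []

JL, WU, PL, FB, KY, RZ, YI, QT, KR, CU, FF, ZI, YL, DS, JT, MI, ZT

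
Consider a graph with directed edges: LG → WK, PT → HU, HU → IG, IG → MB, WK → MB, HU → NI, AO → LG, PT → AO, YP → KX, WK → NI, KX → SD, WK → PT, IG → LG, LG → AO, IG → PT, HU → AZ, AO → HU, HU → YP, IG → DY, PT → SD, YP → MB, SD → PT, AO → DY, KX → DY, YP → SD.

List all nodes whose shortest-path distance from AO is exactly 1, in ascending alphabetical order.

DY, HU, LG

Level 0: AO
Level 1: DY, HU, LG
Level 2: AZ, IG, NI, WK, YP
Level 3: KX, MB, PT, SD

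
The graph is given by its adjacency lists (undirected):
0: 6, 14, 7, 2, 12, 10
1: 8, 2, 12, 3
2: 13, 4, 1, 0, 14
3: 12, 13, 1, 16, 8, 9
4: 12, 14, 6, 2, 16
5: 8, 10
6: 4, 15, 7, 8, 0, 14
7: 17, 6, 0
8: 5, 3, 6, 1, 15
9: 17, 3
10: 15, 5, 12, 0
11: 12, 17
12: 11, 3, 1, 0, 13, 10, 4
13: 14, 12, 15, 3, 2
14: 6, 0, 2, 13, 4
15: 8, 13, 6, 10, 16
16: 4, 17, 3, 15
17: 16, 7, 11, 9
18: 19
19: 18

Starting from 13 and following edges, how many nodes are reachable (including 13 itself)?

18

BFS from 13 visits: 13, 2, 3, 12, 14, 15, 0, 1, 4, 8, 9, 16, 10, 11, 6, 7, 5, 17
Reachable nodes: 18 of 20 total.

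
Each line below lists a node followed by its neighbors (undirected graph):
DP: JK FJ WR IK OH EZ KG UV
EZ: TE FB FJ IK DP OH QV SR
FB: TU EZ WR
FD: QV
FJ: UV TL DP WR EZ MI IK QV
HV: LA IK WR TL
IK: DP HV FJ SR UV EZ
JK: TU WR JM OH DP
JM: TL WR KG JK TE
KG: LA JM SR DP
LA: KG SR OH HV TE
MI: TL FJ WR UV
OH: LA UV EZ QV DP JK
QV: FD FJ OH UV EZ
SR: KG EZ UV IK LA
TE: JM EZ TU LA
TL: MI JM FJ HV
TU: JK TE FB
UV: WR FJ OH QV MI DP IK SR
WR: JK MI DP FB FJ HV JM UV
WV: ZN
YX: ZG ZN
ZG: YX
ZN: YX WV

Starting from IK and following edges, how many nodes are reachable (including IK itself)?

20

BFS from IK visits: IK, DP, HV, FJ, SR, UV, EZ, JK, WR, OH, KG, LA, TL, MI, QV, TE, FB, TU, JM, FD
Reachable nodes: 20 of 24 total.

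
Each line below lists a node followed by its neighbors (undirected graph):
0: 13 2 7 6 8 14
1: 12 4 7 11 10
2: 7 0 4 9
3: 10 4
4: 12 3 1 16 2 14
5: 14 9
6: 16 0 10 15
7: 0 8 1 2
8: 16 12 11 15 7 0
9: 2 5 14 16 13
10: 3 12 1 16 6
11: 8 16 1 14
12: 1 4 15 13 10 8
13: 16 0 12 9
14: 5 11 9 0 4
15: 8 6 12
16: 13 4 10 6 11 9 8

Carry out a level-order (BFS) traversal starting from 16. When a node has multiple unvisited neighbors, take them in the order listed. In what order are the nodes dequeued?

Visit 16; enqueue 13, 4, 10, 6, 11, 9, 8 → queue [13, 4, 10, 6, 11, 9, 8]
Visit 13; enqueue 0, 12 → queue [4, 10, 6, 11, 9, 8, 0, 12]
Visit 4; enqueue 3, 1, 2, 14 → queue [10, 6, 11, 9, 8, 0, 12, 3, 1, 2, 14]
Visit 10 → queue [6, 11, 9, 8, 0, 12, 3, 1, 2, 14]
Visit 6; enqueue 15 → queue [11, 9, 8, 0, 12, 3, 1, 2, 14, 15]
Visit 11 → queue [9, 8, 0, 12, 3, 1, 2, 14, 15]
Visit 9; enqueue 5 → queue [8, 0, 12, 3, 1, 2, 14, 15, 5]
Visit 8; enqueue 7 → queue [0, 12, 3, 1, 2, 14, 15, 5, 7]
Visit 0 → queue [12, 3, 1, 2, 14, 15, 5, 7]
Visit 12 → queue [3, 1, 2, 14, 15, 5, 7]
Visit 3 → queue [1, 2, 14, 15, 5, 7]
Visit 1 → queue [2, 14, 15, 5, 7]
Visit 2 → queue [14, 15, 5, 7]
Visit 14 → queue [15, 5, 7]
Visit 15 → queue [5, 7]
Visit 5 → queue [7]
Visit 7 → queue []

16 -> 13 -> 4 -> 10 -> 6 -> 11 -> 9 -> 8 -> 0 -> 12 -> 3 -> 1 -> 2 -> 14 -> 15 -> 5 -> 7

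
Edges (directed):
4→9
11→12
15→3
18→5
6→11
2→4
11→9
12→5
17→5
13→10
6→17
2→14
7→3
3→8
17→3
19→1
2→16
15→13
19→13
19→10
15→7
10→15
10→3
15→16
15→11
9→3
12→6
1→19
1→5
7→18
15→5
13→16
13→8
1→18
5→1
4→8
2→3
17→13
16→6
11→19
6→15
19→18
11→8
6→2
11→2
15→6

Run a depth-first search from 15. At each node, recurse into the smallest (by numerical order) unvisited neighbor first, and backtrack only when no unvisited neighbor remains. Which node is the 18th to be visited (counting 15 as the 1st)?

Visit 15
15 → 3
3 → 8
15 → 5
5 → 1
1 → 18
1 → 19
19 → 10
19 → 13
13 → 16
16 → 6
6 → 2
2 → 4
4 → 9
2 → 14
6 → 11
11 → 12
6 → 17
15 → 7

Visit order: 15, 3, 8, 5, 1, 18, 19, 10, 13, 16, 6, 2, 4, 9, 14, 11, 12, 17, 7

17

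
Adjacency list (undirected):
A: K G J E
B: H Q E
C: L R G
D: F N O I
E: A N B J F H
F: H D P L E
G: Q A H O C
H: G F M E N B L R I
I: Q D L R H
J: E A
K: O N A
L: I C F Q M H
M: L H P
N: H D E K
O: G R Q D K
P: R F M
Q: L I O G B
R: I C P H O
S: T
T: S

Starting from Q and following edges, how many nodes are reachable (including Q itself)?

18

BFS from Q visits: Q, O, L, I, G, B, R, K, D, M, H, F, C, A, E, P, N, J
Reachable nodes: 18 of 20 total.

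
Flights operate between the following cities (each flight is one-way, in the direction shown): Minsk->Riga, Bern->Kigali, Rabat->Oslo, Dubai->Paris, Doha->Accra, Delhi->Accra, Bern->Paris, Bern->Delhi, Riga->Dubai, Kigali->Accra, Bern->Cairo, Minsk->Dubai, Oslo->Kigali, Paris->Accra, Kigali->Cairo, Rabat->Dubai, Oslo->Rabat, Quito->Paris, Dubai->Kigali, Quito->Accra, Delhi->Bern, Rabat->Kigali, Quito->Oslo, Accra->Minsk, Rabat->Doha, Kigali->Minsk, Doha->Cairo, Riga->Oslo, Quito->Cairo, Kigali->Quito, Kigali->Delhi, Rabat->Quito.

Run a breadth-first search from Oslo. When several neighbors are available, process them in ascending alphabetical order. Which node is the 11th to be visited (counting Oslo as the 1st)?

Visit Oslo; enqueue Kigali, Rabat → queue [Kigali, Rabat]
Visit Kigali; enqueue Accra, Cairo, Delhi, Minsk, Quito → queue [Rabat, Accra, Cairo, Delhi, Minsk, Quito]
Visit Rabat; enqueue Doha, Dubai → queue [Accra, Cairo, Delhi, Minsk, Quito, Doha, Dubai]
Visit Accra → queue [Cairo, Delhi, Minsk, Quito, Doha, Dubai]
Visit Cairo → queue [Delhi, Minsk, Quito, Doha, Dubai]
Visit Delhi; enqueue Bern → queue [Minsk, Quito, Doha, Dubai, Bern]
Visit Minsk; enqueue Riga → queue [Quito, Doha, Dubai, Bern, Riga]
Visit Quito; enqueue Paris → queue [Doha, Dubai, Bern, Riga, Paris]
Visit Doha → queue [Dubai, Bern, Riga, Paris]
Visit Dubai → queue [Bern, Riga, Paris]
Visit Bern → queue [Riga, Paris]
Visit Riga → queue [Paris]
Visit Paris → queue []

Visit order: Oslo, Kigali, Rabat, Accra, Cairo, Delhi, Minsk, Quito, Doha, Dubai, Bern, Riga, Paris

Bern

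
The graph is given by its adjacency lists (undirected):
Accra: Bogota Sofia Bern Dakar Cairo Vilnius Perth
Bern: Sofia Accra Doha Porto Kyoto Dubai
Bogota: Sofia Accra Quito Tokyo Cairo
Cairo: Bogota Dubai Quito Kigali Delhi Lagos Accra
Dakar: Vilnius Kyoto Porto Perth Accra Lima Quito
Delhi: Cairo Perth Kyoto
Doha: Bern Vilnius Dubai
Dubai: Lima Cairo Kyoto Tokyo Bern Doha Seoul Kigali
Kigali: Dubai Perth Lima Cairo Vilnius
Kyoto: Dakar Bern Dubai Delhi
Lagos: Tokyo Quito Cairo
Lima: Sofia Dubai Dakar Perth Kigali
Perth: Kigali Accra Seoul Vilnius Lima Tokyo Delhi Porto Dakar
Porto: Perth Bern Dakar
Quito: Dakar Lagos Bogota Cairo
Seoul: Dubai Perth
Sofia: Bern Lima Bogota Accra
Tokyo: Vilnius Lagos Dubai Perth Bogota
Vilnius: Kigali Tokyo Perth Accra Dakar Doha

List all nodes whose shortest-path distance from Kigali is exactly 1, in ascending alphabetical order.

Level 0: Kigali
Level 1: Cairo, Dubai, Lima, Perth, Vilnius
Level 2: Accra, Bern, Bogota, Dakar, Delhi, Doha, Kyoto, Lagos, Porto, Quito, Seoul, Sofia, Tokyo

Cairo, Dubai, Lima, Perth, Vilnius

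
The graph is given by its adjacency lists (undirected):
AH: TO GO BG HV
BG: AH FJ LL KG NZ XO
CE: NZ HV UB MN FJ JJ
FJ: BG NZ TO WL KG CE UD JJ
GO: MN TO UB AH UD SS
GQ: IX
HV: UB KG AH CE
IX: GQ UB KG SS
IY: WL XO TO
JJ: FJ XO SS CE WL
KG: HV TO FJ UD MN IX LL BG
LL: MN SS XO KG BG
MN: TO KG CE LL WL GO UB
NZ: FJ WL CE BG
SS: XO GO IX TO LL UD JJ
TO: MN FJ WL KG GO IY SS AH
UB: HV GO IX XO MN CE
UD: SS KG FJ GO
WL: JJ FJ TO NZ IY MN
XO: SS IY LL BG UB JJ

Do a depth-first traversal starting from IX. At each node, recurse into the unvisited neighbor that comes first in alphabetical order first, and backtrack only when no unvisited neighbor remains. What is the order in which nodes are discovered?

Visit IX
IX → GQ
IX → KG
KG → BG
BG → AH
AH → GO
GO → MN
MN → CE
CE → FJ
FJ → JJ
JJ → SS
SS → LL
LL → XO
XO → IY
IY → TO
TO → WL
WL → NZ
XO → UB
UB → HV
SS → UD

IX GQ KG BG AH GO MN CE FJ JJ SS LL XO IY TO WL NZ UB HV UD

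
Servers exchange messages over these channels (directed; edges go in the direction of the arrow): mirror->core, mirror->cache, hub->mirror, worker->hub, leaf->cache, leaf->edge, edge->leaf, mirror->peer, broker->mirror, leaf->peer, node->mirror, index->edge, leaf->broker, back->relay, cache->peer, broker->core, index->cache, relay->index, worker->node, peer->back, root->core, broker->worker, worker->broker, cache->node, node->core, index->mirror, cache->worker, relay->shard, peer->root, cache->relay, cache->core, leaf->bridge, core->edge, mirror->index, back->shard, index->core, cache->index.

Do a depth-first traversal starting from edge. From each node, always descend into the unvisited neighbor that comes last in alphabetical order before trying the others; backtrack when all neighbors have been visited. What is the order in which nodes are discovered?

edge leaf peer root core back shard relay index mirror cache worker node hub broker bridge

Visit edge
edge → leaf
leaf → peer
peer → root
root → core
peer → back
back → shard
back → relay
relay → index
index → mirror
mirror → cache
cache → worker
worker → node
worker → hub
worker → broker
leaf → bridge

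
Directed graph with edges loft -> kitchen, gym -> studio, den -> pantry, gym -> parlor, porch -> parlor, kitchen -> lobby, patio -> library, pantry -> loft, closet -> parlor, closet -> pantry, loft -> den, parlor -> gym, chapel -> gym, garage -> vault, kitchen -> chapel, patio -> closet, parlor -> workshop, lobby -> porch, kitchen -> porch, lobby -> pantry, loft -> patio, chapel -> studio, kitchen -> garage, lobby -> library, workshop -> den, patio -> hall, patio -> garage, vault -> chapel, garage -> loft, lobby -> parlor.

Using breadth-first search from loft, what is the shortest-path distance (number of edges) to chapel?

Level 0: loft
Level 1: den, kitchen, patio
Level 2: chapel, closet, garage, hall, library, lobby, pantry, porch
Level 3: gym, parlor, studio, vault
Level 4: workshop
chapel first appears at level 2.

2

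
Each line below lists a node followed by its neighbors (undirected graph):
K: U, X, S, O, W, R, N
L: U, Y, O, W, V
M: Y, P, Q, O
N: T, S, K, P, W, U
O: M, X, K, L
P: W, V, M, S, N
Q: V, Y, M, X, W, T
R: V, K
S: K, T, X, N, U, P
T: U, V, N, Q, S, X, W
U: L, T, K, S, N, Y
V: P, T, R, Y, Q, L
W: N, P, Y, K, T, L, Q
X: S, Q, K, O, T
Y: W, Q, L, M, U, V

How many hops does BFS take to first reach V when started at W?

2

Level 0: W
Level 1: K, L, N, P, Q, T, Y
Level 2: M, O, R, S, U, V, X
V first appears at level 2.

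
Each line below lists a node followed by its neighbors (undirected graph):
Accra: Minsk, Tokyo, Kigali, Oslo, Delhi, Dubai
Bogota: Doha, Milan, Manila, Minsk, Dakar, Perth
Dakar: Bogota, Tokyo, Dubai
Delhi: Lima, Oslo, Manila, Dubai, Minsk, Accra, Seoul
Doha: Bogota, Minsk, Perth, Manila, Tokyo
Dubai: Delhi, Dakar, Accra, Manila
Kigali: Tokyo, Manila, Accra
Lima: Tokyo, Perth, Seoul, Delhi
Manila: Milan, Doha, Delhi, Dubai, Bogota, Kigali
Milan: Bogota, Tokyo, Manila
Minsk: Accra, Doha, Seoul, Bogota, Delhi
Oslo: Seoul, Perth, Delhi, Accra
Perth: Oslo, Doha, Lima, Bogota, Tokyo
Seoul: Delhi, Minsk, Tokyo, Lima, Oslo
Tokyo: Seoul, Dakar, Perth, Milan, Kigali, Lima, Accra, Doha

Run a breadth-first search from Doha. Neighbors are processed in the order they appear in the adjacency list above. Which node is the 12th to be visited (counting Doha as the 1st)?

Oslo

Visit Doha; enqueue Bogota, Minsk, Perth, Manila, Tokyo → queue [Bogota, Minsk, Perth, Manila, Tokyo]
Visit Bogota; enqueue Milan, Dakar → queue [Minsk, Perth, Manila, Tokyo, Milan, Dakar]
Visit Minsk; enqueue Accra, Seoul, Delhi → queue [Perth, Manila, Tokyo, Milan, Dakar, Accra, Seoul, Delhi]
Visit Perth; enqueue Oslo, Lima → queue [Manila, Tokyo, Milan, Dakar, Accra, Seoul, Delhi, Oslo, Lima]
Visit Manila; enqueue Dubai, Kigali → queue [Tokyo, Milan, Dakar, Accra, Seoul, Delhi, Oslo, Lima, Dubai, Kigali]
Visit Tokyo → queue [Milan, Dakar, Accra, Seoul, Delhi, Oslo, Lima, Dubai, Kigali]
Visit Milan → queue [Dakar, Accra, Seoul, Delhi, Oslo, Lima, Dubai, Kigali]
Visit Dakar → queue [Accra, Seoul, Delhi, Oslo, Lima, Dubai, Kigali]
Visit Accra → queue [Seoul, Delhi, Oslo, Lima, Dubai, Kigali]
Visit Seoul → queue [Delhi, Oslo, Lima, Dubai, Kigali]
Visit Delhi → queue [Oslo, Lima, Dubai, Kigali]
Visit Oslo → queue [Lima, Dubai, Kigali]
Visit Lima → queue [Dubai, Kigali]
Visit Dubai → queue [Kigali]
Visit Kigali → queue []

Visit order: Doha, Bogota, Minsk, Perth, Manila, Tokyo, Milan, Dakar, Accra, Seoul, Delhi, Oslo, Lima, Dubai, Kigali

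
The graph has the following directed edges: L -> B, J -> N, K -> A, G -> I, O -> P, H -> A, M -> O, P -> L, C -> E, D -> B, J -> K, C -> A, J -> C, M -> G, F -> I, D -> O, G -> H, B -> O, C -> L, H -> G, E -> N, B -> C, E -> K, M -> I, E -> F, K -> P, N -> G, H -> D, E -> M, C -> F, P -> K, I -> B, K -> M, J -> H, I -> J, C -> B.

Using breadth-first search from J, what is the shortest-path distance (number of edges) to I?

3

Level 0: J
Level 1: C, H, K, N
Level 2: A, B, D, E, F, G, L, M, P
Level 3: I, O
I first appears at level 3.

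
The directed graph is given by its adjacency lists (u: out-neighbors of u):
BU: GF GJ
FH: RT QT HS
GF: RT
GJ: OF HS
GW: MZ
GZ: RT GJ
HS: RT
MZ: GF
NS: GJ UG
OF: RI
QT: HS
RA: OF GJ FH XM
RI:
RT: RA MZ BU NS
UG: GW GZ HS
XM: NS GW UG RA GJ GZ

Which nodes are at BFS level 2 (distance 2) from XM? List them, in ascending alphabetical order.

Level 0: XM
Level 1: GJ, GW, GZ, NS, RA, UG
Level 2: FH, HS, MZ, OF, RT
Level 3: BU, GF, QT, RI

FH, HS, MZ, OF, RT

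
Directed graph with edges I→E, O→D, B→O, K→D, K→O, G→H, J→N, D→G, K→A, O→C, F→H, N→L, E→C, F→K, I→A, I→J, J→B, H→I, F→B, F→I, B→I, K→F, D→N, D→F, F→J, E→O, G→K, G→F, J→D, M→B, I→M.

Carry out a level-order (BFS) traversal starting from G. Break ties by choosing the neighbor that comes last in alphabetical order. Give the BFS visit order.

G -> K -> H -> F -> O -> D -> A -> I -> J -> B -> C -> N -> M -> E -> L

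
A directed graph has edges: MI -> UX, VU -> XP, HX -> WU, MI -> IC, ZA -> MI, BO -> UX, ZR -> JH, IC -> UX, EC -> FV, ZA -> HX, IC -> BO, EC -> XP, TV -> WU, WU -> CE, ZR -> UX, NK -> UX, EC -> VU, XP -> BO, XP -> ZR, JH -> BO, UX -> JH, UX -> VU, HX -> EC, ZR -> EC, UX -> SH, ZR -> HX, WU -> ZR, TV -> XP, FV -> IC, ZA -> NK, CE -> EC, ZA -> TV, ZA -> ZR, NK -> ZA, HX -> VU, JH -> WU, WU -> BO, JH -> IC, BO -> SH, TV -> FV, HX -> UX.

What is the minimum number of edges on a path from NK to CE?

Level 0: NK
Level 1: UX, ZA
Level 2: HX, JH, MI, SH, TV, VU, ZR
Level 3: BO, EC, FV, IC, WU, XP
Level 4: CE
CE first appears at level 4.

4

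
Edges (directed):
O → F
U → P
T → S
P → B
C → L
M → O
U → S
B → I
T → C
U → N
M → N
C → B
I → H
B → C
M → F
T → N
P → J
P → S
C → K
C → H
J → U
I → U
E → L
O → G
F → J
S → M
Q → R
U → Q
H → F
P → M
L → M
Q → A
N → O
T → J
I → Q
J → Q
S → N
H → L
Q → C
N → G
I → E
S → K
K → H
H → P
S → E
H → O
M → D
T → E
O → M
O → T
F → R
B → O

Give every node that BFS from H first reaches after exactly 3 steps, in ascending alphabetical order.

C, D, E, I, K, N, Q, U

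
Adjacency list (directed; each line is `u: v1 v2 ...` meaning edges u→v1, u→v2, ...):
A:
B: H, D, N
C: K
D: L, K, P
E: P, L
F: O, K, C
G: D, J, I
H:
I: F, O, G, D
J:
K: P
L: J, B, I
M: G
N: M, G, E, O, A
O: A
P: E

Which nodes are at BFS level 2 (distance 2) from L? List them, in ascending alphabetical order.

Level 0: L
Level 1: B, I, J
Level 2: D, F, G, H, N, O
Level 3: A, C, E, K, M, P

D, F, G, H, N, O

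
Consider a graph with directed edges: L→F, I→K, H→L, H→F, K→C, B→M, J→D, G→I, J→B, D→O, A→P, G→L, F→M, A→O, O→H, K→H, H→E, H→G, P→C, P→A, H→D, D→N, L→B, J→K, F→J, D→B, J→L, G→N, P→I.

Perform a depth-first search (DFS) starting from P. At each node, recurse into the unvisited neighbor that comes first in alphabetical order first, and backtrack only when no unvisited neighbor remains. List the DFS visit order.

P, A, O, H, D, B, M, N, E, F, J, K, C, L, G, I

Visit P
P → A
A → O
O → H
H → D
D → B
B → M
D → N
H → E
H → F
F → J
J → K
K → C
J → L
H → G
G → I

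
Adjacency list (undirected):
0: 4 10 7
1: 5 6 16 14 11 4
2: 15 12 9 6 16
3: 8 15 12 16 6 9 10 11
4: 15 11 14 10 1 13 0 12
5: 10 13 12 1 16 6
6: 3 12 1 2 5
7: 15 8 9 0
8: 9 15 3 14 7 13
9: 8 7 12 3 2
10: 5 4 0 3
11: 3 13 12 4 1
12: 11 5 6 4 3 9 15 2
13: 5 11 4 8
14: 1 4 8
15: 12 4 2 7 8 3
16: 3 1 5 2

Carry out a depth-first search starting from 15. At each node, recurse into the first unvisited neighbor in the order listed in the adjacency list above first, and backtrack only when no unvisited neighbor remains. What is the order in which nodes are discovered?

Visit 15
15 → 12
12 → 11
11 → 3
3 → 8
8 → 9
9 → 7
7 → 0
0 → 4
4 → 14
14 → 1
1 → 5
5 → 10
5 → 13
5 → 16
16 → 2
2 → 6

15 → 12 → 11 → 3 → 8 → 9 → 7 → 0 → 4 → 14 → 1 → 5 → 10 → 13 → 16 → 2 → 6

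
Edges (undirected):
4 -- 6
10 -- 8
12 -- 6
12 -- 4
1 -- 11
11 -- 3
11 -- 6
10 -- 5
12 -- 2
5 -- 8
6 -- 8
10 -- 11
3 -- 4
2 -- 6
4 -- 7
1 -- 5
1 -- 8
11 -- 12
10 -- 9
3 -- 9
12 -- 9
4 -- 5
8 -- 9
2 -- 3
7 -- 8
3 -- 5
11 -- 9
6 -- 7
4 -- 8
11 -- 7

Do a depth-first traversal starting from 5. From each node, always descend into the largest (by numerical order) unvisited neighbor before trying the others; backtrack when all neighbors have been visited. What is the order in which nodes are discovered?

5 → 10 → 11 → 12 → 9 → 8 → 7 → 6 → 4 → 3 → 2 → 1

Visit 5
5 → 10
10 → 11
11 → 12
12 → 9
9 → 8
8 → 7
7 → 6
6 → 4
4 → 3
3 → 2
8 → 1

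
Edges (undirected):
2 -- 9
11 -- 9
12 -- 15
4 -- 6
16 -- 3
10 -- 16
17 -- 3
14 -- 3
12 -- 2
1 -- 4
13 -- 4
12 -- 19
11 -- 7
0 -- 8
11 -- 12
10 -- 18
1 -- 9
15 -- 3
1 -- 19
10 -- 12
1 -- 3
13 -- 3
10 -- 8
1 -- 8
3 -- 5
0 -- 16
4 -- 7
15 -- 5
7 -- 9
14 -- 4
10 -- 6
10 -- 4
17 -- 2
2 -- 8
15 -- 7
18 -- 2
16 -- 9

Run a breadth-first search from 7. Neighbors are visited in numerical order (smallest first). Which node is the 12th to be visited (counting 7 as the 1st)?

16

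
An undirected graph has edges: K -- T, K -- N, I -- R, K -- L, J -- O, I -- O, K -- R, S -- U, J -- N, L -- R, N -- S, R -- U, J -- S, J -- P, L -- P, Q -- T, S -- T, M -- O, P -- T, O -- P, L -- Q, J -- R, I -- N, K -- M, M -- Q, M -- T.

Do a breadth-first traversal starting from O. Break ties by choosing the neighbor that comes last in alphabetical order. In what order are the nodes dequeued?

O -> P -> M -> J -> I -> T -> L -> Q -> K -> S -> R -> N -> U

Visit O; enqueue P, M, J, I → queue [P, M, J, I]
Visit P; enqueue T, L → queue [M, J, I, T, L]
Visit M; enqueue Q, K → queue [J, I, T, L, Q, K]
Visit J; enqueue S, R, N → queue [I, T, L, Q, K, S, R, N]
Visit I → queue [T, L, Q, K, S, R, N]
Visit T → queue [L, Q, K, S, R, N]
Visit L → queue [Q, K, S, R, N]
Visit Q → queue [K, S, R, N]
Visit K → queue [S, R, N]
Visit S; enqueue U → queue [R, N, U]
Visit R → queue [N, U]
Visit N → queue [U]
Visit U → queue []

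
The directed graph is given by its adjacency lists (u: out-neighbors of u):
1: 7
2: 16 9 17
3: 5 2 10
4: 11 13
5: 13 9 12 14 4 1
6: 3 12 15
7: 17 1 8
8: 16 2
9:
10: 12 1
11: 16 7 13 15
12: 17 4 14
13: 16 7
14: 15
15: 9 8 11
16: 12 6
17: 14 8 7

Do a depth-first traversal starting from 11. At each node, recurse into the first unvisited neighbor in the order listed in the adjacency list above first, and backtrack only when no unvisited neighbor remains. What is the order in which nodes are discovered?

11, 16, 12, 17, 14, 15, 9, 8, 2, 7, 1, 4, 13, 6, 3, 5, 10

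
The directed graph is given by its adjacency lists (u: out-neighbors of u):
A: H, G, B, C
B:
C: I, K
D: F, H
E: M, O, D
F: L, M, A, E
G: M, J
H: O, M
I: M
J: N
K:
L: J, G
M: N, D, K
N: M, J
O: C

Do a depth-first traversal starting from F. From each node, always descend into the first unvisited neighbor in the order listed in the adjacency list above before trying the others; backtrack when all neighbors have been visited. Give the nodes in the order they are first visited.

F L J N M D H O C I K G A B E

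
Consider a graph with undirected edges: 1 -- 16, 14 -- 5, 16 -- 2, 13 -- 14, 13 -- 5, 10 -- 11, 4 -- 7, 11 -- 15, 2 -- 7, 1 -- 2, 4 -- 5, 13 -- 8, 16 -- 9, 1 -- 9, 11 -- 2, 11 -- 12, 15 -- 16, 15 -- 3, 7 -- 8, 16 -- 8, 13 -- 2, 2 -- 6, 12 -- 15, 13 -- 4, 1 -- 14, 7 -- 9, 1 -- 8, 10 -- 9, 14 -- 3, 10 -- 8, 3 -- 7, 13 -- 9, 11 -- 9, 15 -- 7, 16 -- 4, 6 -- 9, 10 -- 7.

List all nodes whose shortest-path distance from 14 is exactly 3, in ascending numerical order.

Level 0: 14
Level 1: 1, 3, 5, 13
Level 2: 2, 4, 7, 8, 9, 15, 16
Level 3: 6, 10, 11, 12

6, 10, 11, 12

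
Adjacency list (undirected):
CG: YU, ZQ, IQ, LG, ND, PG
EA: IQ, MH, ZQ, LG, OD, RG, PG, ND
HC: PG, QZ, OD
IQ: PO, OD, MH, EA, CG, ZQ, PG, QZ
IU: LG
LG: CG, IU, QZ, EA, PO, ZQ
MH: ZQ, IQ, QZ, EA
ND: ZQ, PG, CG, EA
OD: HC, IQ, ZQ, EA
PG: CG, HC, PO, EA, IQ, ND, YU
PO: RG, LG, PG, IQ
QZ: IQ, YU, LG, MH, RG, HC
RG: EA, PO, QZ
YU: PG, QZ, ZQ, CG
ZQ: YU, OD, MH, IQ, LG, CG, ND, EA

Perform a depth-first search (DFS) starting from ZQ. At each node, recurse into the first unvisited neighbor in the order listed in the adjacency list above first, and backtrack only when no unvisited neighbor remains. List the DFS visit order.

Visit ZQ
ZQ → YU
YU → PG
PG → CG
CG → IQ
IQ → PO
PO → RG
RG → EA
EA → MH
MH → QZ
QZ → LG
LG → IU
QZ → HC
HC → OD
EA → ND

ZQ -> YU -> PG -> CG -> IQ -> PO -> RG -> EA -> MH -> QZ -> LG -> IU -> HC -> OD -> ND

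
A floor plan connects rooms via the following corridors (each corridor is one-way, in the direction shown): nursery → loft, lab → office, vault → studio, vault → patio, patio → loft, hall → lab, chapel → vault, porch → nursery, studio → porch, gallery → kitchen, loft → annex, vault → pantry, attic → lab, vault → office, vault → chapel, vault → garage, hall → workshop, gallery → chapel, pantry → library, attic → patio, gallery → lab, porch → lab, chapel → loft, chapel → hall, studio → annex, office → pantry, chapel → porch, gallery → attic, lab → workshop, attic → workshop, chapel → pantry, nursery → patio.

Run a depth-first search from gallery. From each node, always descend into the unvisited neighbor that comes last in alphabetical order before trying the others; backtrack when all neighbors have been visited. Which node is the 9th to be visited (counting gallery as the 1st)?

Visit gallery
gallery → lab
lab → workshop
lab → office
office → pantry
pantry → library
gallery → kitchen
gallery → chapel
chapel → vault
vault → studio
studio → porch
porch → nursery
nursery → patio
patio → loft
loft → annex
vault → garage
chapel → hall
gallery → attic

Visit order: gallery, lab, workshop, office, pantry, library, kitchen, chapel, vault, studio, porch, nursery, patio, loft, annex, garage, hall, attic

vault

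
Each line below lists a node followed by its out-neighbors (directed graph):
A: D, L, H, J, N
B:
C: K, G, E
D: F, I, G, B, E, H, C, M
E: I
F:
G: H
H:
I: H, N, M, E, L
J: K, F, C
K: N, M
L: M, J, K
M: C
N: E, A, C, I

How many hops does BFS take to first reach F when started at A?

Level 0: A
Level 1: D, H, J, L, N
Level 2: B, C, E, F, G, I, K, M
F first appears at level 2.

2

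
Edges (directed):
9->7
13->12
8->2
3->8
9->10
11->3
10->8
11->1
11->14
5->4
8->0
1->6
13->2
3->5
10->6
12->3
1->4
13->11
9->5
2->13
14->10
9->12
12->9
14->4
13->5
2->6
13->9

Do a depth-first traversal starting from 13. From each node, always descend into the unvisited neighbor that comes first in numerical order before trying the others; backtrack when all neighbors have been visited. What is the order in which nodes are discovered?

13, 2, 6, 5, 4, 9, 7, 10, 8, 0, 12, 3, 11, 1, 14

Visit 13
13 → 2
2 → 6
13 → 5
5 → 4
13 → 9
9 → 7
9 → 10
10 → 8
8 → 0
9 → 12
12 → 3
13 → 11
11 → 1
11 → 14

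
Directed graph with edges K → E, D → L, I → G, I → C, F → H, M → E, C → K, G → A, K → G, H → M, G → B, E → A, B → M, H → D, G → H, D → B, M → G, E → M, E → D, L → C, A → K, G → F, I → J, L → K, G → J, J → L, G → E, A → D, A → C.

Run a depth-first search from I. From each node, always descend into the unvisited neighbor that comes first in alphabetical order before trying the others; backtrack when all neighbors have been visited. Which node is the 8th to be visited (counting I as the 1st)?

Visit I
I → C
C → K
K → E
E → A
A → D
D → B
B → M
M → G
G → F
F → H
G → J
J → L

Visit order: I, C, K, E, A, D, B, M, G, F, H, J, L

M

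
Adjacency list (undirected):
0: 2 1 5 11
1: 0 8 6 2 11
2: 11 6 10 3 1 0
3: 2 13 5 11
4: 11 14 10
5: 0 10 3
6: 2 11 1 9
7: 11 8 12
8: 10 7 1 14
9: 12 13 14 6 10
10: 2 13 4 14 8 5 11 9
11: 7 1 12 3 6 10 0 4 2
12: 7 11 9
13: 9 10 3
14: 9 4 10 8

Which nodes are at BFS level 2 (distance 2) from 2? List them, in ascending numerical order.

Level 0: 2
Level 1: 0, 1, 3, 6, 10, 11
Level 2: 4, 5, 7, 8, 9, 12, 13, 14

4, 5, 7, 8, 9, 12, 13, 14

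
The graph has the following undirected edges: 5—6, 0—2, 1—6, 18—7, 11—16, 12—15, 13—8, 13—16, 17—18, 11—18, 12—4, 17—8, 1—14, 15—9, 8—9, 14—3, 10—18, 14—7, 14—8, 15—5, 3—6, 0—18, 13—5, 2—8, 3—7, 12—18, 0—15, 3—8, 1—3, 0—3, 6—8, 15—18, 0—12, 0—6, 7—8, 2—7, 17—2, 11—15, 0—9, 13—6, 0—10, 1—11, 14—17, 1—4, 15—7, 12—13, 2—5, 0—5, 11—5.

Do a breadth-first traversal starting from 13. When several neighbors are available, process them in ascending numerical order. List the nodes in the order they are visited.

13, 5, 6, 8, 12, 16, 0, 2, 11, 15, 1, 3, 7, 9, 14, 17, 4, 18, 10

Visit 13; enqueue 5, 6, 8, 12, 16 → queue [5, 6, 8, 12, 16]
Visit 5; enqueue 0, 2, 11, 15 → queue [6, 8, 12, 16, 0, 2, 11, 15]
Visit 6; enqueue 1, 3 → queue [8, 12, 16, 0, 2, 11, 15, 1, 3]
Visit 8; enqueue 7, 9, 14, 17 → queue [12, 16, 0, 2, 11, 15, 1, 3, 7, 9, 14, 17]
Visit 12; enqueue 4, 18 → queue [16, 0, 2, 11, 15, 1, 3, 7, 9, 14, 17, 4, 18]
Visit 16 → queue [0, 2, 11, 15, 1, 3, 7, 9, 14, 17, 4, 18]
Visit 0; enqueue 10 → queue [2, 11, 15, 1, 3, 7, 9, 14, 17, 4, 18, 10]
Visit 2 → queue [11, 15, 1, 3, 7, 9, 14, 17, 4, 18, 10]
Visit 11 → queue [15, 1, 3, 7, 9, 14, 17, 4, 18, 10]
Visit 15 → queue [1, 3, 7, 9, 14, 17, 4, 18, 10]
Visit 1 → queue [3, 7, 9, 14, 17, 4, 18, 10]
Visit 3 → queue [7, 9, 14, 17, 4, 18, 10]
Visit 7 → queue [9, 14, 17, 4, 18, 10]
Visit 9 → queue [14, 17, 4, 18, 10]
Visit 14 → queue [17, 4, 18, 10]
Visit 17 → queue [4, 18, 10]
Visit 4 → queue [18, 10]
Visit 18 → queue [10]
Visit 10 → queue []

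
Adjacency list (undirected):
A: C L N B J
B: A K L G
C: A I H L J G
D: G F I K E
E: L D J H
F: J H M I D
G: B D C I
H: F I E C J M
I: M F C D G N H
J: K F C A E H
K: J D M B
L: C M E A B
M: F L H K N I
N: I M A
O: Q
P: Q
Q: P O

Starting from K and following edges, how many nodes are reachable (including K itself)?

BFS from K visits: K, M, J, D, B, N, L, I, H, F, E, C, A, G
Reachable nodes: 14 of 17 total.

14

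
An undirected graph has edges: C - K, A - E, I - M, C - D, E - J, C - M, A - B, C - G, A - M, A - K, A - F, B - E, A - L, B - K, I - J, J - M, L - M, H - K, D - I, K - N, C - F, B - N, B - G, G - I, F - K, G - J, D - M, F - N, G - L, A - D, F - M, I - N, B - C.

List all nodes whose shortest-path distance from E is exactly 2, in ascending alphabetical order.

Level 0: E
Level 1: A, B, J
Level 2: C, D, F, G, I, K, L, M, N
Level 3: H

C, D, F, G, I, K, L, M, N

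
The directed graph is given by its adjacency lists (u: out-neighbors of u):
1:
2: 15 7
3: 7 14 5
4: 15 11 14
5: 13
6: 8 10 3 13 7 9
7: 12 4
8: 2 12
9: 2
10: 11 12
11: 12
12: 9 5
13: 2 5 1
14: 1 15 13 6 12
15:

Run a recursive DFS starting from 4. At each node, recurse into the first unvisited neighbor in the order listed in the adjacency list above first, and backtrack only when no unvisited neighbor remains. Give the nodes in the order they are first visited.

Visit 4
4 → 15
4 → 11
11 → 12
12 → 9
9 → 2
2 → 7
12 → 5
5 → 13
13 → 1
4 → 14
14 → 6
6 → 8
6 → 10
6 → 3

4, 15, 11, 12, 9, 2, 7, 5, 13, 1, 14, 6, 8, 10, 3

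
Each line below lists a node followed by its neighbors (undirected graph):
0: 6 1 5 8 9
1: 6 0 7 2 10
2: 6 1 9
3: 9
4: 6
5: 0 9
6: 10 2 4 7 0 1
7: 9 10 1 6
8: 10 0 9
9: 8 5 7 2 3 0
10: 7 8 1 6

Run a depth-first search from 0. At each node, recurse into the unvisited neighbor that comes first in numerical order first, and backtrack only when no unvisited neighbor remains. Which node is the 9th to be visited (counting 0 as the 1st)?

Visit 0
0 → 1
1 → 2
2 → 6
6 → 4
6 → 7
7 → 9
9 → 3
9 → 5
9 → 8
8 → 10

Visit order: 0, 1, 2, 6, 4, 7, 9, 3, 5, 8, 10

5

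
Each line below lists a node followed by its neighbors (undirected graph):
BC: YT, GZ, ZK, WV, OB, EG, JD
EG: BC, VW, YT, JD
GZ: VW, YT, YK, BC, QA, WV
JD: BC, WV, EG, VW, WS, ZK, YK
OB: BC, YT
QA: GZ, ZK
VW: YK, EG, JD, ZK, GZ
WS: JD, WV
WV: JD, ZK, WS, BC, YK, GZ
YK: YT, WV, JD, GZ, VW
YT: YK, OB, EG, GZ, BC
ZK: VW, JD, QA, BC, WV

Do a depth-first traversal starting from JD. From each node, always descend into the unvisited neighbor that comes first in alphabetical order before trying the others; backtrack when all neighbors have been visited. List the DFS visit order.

JD, BC, EG, VW, GZ, QA, ZK, WV, WS, YK, YT, OB

Visit JD
JD → BC
BC → EG
EG → VW
VW → GZ
GZ → QA
QA → ZK
ZK → WV
WV → WS
WV → YK
YK → YT
YT → OB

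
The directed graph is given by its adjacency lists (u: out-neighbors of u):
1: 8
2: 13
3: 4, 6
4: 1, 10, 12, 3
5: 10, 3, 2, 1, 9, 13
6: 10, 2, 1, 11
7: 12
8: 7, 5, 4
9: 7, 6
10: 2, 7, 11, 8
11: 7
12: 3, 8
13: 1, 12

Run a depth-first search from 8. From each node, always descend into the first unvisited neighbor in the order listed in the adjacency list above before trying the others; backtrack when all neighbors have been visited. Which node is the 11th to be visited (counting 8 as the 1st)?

6

Visit 8
8 → 7
7 → 12
12 → 3
3 → 4
4 → 1
4 → 10
10 → 2
2 → 13
10 → 11
3 → 6
8 → 5
5 → 9

Visit order: 8, 7, 12, 3, 4, 1, 10, 2, 13, 11, 6, 5, 9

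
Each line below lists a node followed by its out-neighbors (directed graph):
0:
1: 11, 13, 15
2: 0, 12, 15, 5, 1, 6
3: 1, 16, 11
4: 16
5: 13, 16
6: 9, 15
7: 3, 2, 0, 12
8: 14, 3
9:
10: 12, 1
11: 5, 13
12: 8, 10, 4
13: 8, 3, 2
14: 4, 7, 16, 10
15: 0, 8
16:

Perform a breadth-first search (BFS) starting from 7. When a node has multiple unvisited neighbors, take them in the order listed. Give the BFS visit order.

Visit 7; enqueue 3, 2, 0, 12 → queue [3, 2, 0, 12]
Visit 3; enqueue 1, 16, 11 → queue [2, 0, 12, 1, 16, 11]
Visit 2; enqueue 15, 5, 6 → queue [0, 12, 1, 16, 11, 15, 5, 6]
Visit 0 → queue [12, 1, 16, 11, 15, 5, 6]
Visit 12; enqueue 8, 10, 4 → queue [1, 16, 11, 15, 5, 6, 8, 10, 4]
Visit 1; enqueue 13 → queue [16, 11, 15, 5, 6, 8, 10, 4, 13]
Visit 16 → queue [11, 15, 5, 6, 8, 10, 4, 13]
Visit 11 → queue [15, 5, 6, 8, 10, 4, 13]
Visit 15 → queue [5, 6, 8, 10, 4, 13]
Visit 5 → queue [6, 8, 10, 4, 13]
Visit 6; enqueue 9 → queue [8, 10, 4, 13, 9]
Visit 8; enqueue 14 → queue [10, 4, 13, 9, 14]
Visit 10 → queue [4, 13, 9, 14]
Visit 4 → queue [13, 9, 14]
Visit 13 → queue [9, 14]
Visit 9 → queue [14]
Visit 14 → queue []

7 → 3 → 2 → 0 → 12 → 1 → 16 → 11 → 15 → 5 → 6 → 8 → 10 → 4 → 13 → 9 → 14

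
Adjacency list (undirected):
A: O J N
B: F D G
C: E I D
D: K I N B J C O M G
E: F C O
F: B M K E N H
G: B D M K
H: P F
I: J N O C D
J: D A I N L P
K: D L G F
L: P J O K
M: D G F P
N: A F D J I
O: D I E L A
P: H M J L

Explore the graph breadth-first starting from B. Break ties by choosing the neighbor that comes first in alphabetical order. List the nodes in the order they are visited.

B → D → F → G → C → I → J → K → M → N → O → E → H → A → L → P

Visit B; enqueue D, F, G → queue [D, F, G]
Visit D; enqueue C, I, J, K, M, N, O → queue [F, G, C, I, J, K, M, N, O]
Visit F; enqueue E, H → queue [G, C, I, J, K, M, N, O, E, H]
Visit G → queue [C, I, J, K, M, N, O, E, H]
Visit C → queue [I, J, K, M, N, O, E, H]
Visit I → queue [J, K, M, N, O, E, H]
Visit J; enqueue A, L, P → queue [K, M, N, O, E, H, A, L, P]
Visit K → queue [M, N, O, E, H, A, L, P]
Visit M → queue [N, O, E, H, A, L, P]
Visit N → queue [O, E, H, A, L, P]
Visit O → queue [E, H, A, L, P]
Visit E → queue [H, A, L, P]
Visit H → queue [A, L, P]
Visit A → queue [L, P]
Visit L → queue [P]
Visit P → queue []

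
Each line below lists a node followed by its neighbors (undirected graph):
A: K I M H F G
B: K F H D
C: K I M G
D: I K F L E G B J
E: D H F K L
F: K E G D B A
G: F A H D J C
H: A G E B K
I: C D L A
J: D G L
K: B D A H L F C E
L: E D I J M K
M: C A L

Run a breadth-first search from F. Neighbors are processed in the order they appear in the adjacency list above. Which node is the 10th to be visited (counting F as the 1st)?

Visit F; enqueue K, E, G, D, B, A → queue [K, E, G, D, B, A]
Visit K; enqueue H, L, C → queue [E, G, D, B, A, H, L, C]
Visit E → queue [G, D, B, A, H, L, C]
Visit G; enqueue J → queue [D, B, A, H, L, C, J]
Visit D; enqueue I → queue [B, A, H, L, C, J, I]
Visit B → queue [A, H, L, C, J, I]
Visit A; enqueue M → queue [H, L, C, J, I, M]
Visit H → queue [L, C, J, I, M]
Visit L → queue [C, J, I, M]
Visit C → queue [J, I, M]
Visit J → queue [I, M]
Visit I → queue [M]
Visit M → queue []

Visit order: F, K, E, G, D, B, A, H, L, C, J, I, M

C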